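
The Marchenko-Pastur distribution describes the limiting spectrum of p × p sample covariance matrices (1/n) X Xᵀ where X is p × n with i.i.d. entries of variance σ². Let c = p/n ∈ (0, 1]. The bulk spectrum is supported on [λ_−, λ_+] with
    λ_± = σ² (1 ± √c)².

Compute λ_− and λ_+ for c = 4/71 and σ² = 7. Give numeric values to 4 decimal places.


c = 4/71 = 0.056338; √c = 0.237356.
λ_− = σ² (1 − √c)² = 7 · (1 − 0.237356)² = 7 · (0.762644)² = 4.071378.
λ_+ = σ² (1 + √c)² = 7 · (1 + 0.237356)² = 7 · (1.237356)² = 10.717355.

Rounded to 4 decimal places: λ_− ≈ 4.0714, λ_+ ≈ 10.7174.


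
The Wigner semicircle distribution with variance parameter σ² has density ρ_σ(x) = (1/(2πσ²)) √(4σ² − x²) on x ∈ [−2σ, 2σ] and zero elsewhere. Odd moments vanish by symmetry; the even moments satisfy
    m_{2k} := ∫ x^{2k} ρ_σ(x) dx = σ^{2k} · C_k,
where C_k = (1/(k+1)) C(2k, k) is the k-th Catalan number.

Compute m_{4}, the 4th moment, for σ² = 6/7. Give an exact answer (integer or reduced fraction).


By the scaled semicircle moment identity, m_{2k} = σ^{2k} · C_k with k = 2.
C_2 = (1/(k+1)) · C(2k, k) = (1/3) · C(4, 2) = (1/3) · 6 = 2.
σ^{2k} = (σ²)^k = (6/7)^2 = 36/49.

Therefore m_{4} = σ^{4} · C_2 = (36/49) · 2 = 72/49.


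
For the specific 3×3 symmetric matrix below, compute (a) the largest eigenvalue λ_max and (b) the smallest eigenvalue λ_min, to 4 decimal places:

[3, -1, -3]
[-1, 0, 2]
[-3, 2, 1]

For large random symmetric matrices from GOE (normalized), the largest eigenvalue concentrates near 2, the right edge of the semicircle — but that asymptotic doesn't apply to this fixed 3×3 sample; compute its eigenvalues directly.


Since M is real symmetric, all three eigenvalues are real; they are the roots of det(λI − M) = λ³ − (tr M) λ² + s λ − det M, where s is the sum of the principal 2×2 minors.
tr M = 3 + 0 + 1 = 4.
s = (3·0 − (-1)²) + (3·1 − (-3)²) + (0·1 − 2²) = -1 + (-6) + (-4) = -11.
det M (expand along row 1) = 3·(-4) − (-1)·5 + (-3)·(-2) = -1.
Characteristic polynomial: λ³ − 4λ² − 11λ + 1 = 0.
Substitute λ = y + (tr M)/3 = y + 1.333333 to remove the quadratic term: y³ + p·y + q = 0 with p = s − (tr M)²/3 = -16.333333 and q = −2(tr M)³/27 + (tr M)·s/3 − det M = -18.407407.
Three real roots ⇒ use the trigonometric (Viète) form: r = 2√(−p/3) = 4.666667, φ = arccos(3q/(p·r)) = arccos(0.724490) = 0.760502 rad.
y_k = r·cos(φ/3 − 2πk/3) for k = 0, 1, 2 gives y = 4.517522, -1.245187, -3.272334.
λ_k = y_k + 1.333333 gives λ = 5.8509, 0.0881, -1.9390 (check: the sum is 4.0000 = tr M).

Hence λ_max = 5.8509 and λ_min = -1.9390.


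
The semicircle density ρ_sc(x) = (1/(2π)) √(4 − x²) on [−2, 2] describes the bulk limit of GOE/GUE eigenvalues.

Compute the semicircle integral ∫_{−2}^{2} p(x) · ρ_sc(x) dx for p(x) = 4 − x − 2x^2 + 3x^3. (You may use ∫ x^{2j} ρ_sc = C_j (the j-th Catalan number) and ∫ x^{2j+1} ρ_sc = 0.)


Write p(x) = Σ a_i x^i, split into monomials and integrate each against ρ_sc separately.
Using ∫ x^{2j} ρ_sc = C_j = (1/(j+1)) C(2j, j) (Catalan numbers) and ∫ x^{2j+1} ρ_sc = 0 (odd monomials vanish by symmetry):
  i = 0 (even): a_0 · C_{0} = 4 · 1 = 4
  i = 1 (odd): ∫ x^1 ρ_sc = 0 (vanishes)
  i = 2 (even): a_2 · C_{1} = -2 · 1 = -2
  i = 3 (odd): ∫ x^3 ρ_sc = 0 (vanishes)

Summing the contributions: ∫_{−2}^{2} p(x) ρ_sc(x) dx = 4 + (-2) = 2.


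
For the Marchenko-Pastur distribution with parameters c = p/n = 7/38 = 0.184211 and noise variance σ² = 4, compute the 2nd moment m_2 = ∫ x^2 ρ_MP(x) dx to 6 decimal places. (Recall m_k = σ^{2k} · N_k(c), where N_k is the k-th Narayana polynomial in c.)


E[X²] = σ⁴ (1 + c) (second MP moment). With σ² = 4 (so σ⁴ = 16) and c = 7/38 = 0.184211: E[X²] = 16 · (1 + 0.184211) = 16 · 1.184211.

So E[X^2] = 18.947368.


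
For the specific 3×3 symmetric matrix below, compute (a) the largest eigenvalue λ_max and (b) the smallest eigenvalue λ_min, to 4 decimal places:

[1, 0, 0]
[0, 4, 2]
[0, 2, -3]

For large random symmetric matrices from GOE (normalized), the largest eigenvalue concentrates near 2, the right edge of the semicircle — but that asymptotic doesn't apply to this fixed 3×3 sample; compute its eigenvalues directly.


Since M is real symmetric, all three eigenvalues are real; they are the roots of det(λI − M) = λ³ − (tr M) λ² + s λ − det M, where s is the sum of the principal 2×2 minors.
tr M = 1 + 4 + (-3) = 2.
s = (1·4 − 0²) + (1·(-3) − 0²) + (4·(-3) − 2²) = 4 + (-3) + (-16) = -15.
det M (expand along row 1) = 1·(-16) − 0·0 + 0·0 = -16.
Characteristic polynomial: λ³ − 2λ² − 15λ + 16 = 0.
Substitute λ = y + (tr M)/3 = y + 0.666667 to remove the quadratic term: y³ + p·y + q = 0 with p = s − (tr M)²/3 = -16.333333 and q = −2(tr M)³/27 + (tr M)·s/3 − det M = 5.407407.
Three real roots ⇒ use the trigonometric (Viète) form: r = 2√(−p/3) = 4.666667, φ = arccos(3q/(p·r)) = arccos(-0.212828) = 1.785265 rad.
y_k = r·cos(φ/3 − 2πk/3) for k = 0, 1, 2 gives y = 3.864462, 0.333333, -4.197796.
λ_k = y_k + 0.666667 gives λ = 4.5311, 1.0000, -3.5311 (check: the sum is 2.0000 = tr M).

Hence λ_max = 4.5311 and λ_min = -3.5311.


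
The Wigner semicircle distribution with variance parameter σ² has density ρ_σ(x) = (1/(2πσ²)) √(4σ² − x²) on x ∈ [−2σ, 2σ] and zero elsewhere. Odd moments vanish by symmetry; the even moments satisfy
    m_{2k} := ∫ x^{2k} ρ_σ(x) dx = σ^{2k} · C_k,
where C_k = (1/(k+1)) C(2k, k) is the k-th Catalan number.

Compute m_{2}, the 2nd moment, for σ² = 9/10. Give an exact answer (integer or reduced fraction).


By the scaled semicircle moment identity, m_{2k} = σ^{2k} · C_k with k = 1.
C_1 = (1/(k+1)) · C(2k, k) = (1/2) · C(2, 1) = (1/2) · 2 = 1.
σ^{2k} = (σ²)^k = (9/10)^1 = 9/10.

Therefore m_{2} = σ^{2} · C_1 = (9/10) · 1 = 9/10.


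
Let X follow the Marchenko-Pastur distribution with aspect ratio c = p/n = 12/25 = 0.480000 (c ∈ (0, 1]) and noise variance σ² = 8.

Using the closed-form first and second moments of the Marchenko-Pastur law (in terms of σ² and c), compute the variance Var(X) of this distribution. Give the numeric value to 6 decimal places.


Recall the MP moments m_1 = E[X] = σ² and m_2 = E[X²] = σ⁴ (1 + c).
m_1 = E[X] = σ² = 8, so m_1² = 64.
m_2 = E[X²] = σ⁴ (1 + c) = 64 · (1 + 0.480000) = 64 · 1.480000 = 94.720000.
(Note m_2 − m_1² simplifies to c · σ⁴ = 0.480000 · 64.)

Var(X) = m_2 − m_1² = 94.720000 − 64 = 30.720000.


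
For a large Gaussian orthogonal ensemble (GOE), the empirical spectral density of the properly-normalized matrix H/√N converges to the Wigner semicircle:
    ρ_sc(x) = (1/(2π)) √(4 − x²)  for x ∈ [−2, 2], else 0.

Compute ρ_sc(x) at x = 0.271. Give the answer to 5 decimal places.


ρ_sc(x) = (1/(2π)) √(4 − x²). With x = 0.271:
  4 − x² = 4 − (0.271)² = 4 − 0.073441 = 3.926559.
  √(4 − x²) = 1.981555.
  1/(2π) = 0.159155.
  ρ_sc(0.271) = 0.159155 · 1.981555 = 0.315374.

Rounded to 5 decimal places: ρ_sc(0.271) ≈ 0.31537.


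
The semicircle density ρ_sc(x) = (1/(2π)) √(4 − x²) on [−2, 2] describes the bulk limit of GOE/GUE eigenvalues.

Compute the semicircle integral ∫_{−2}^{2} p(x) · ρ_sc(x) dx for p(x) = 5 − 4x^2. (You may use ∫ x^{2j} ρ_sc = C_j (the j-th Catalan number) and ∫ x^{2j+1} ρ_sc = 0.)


Write p(x) = Σ a_i x^i, split into monomials and integrate each against ρ_sc separately.
Using ∫ x^{2j} ρ_sc = C_j = (1/(j+1)) C(2j, j) (Catalan numbers) and ∫ x^{2j+1} ρ_sc = 0 (odd monomials vanish by symmetry):
  i = 0 (even): a_0 · C_{0} = 5 · 1 = 5
  i = 2 (even): a_2 · C_{1} = -4 · 1 = -4

Summing the contributions: ∫_{−2}^{2} p(x) ρ_sc(x) dx = 5 + (-4) = 1.


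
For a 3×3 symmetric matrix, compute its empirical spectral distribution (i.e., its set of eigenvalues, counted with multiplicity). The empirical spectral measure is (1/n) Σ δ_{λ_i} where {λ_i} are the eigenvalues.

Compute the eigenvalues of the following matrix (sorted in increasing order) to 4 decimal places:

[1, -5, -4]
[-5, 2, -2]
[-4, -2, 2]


Since M is real symmetric, all three eigenvalues are real; they are the roots of det(λI − M) = λ³ − (tr M) λ² + s λ − det M, where s is the sum of the principal 2×2 minors.
tr M = 1 + 2 + 2 = 5.
s = (1·2 − (-5)²) + (1·2 − (-4)²) + (2·2 − (-2)²) = -23 + (-14) + 0 = -37.
det M (expand along row 1) = 1·0 − (-5)·(-18) + (-4)·18 = -162.
Characteristic polynomial: λ³ − 5λ² − 37λ + 162 = 0.
Substitute λ = y + (tr M)/3 = y + 1.666667 to remove the quadratic term: y³ + p·y + q = 0 with p = s − (tr M)²/3 = -45.333333 and q = −2(tr M)³/27 + (tr M)·s/3 − det M = 91.074074.
Three real roots ⇒ use the trigonometric (Viète) form: r = 2√(−p/3) = 7.774603, φ = arccos(3q/(p·r)) = arccos(-0.775211) = 2.457846 rad.
y_k = r·cos(φ/3 − 2πk/3) for k = 0, 1, 2 gives y = 5.308079, 2.265469, -7.573547.
λ_k = y_k + 1.666667 gives λ = 6.9747, 3.9321, -5.9069 (check: the sum is 5.0000 = tr M).

Eigenvalues sorted in increasing order: [-5.9069, 3.9321, 6.9747].


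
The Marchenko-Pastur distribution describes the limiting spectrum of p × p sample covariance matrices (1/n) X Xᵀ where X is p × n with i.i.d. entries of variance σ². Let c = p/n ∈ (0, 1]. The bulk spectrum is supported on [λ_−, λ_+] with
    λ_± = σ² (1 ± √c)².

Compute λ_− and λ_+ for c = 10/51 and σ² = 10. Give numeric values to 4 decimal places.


c = 10/51 = 0.196078; √c = 0.442807.
λ_− = σ² (1 − √c)² = 10 · (1 − 0.442807)² = 10 · (0.557193)² = 3.104635.
λ_+ = σ² (1 + √c)² = 10 · (1 + 0.442807)² = 10 · (1.442807)² = 20.816933.

Rounded to 4 decimal places: λ_− ≈ 3.1046, λ_+ ≈ 20.8169.


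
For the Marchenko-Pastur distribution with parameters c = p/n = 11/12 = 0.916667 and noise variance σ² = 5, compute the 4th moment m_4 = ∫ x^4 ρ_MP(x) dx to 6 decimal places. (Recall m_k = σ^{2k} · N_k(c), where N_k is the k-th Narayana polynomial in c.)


E[X⁴] = σ⁸ (1 + 6c + 6c² + c³) (fourth MP moment). With σ² = 5 (so σ⁸ = 625) and c = 11/12 = 0.916667: E[X⁴] = 625 · (1 + 6·0.916667 + 6·(0.916667)² + (0.916667)³) = 625 · 12.311921.

So E[X^4] = 7694.950810.


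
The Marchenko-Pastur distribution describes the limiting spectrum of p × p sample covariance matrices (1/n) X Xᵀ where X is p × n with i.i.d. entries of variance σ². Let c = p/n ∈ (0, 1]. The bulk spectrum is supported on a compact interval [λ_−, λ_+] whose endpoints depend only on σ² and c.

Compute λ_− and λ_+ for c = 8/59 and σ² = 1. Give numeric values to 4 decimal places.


c = 8/59 = 0.135593; √c = 0.368230.
λ_− = σ² (1 − √c)² = 1 · (1 − 0.368230)² = 1 · (0.631770)² = 0.399134.
λ_+ = σ² (1 + √c)² = 1 · (1 + 0.368230)² = 1 · (1.368230)² = 1.872053.

Rounded to 4 decimal places: λ_− ≈ 0.3991, λ_+ ≈ 1.8721.


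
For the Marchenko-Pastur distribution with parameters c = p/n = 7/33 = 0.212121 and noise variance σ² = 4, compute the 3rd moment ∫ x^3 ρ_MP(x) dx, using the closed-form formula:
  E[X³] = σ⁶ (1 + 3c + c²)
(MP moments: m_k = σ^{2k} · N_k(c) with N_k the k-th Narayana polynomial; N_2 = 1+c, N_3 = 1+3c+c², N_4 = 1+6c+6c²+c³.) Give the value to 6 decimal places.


E[X³] = σ⁶ (1 + 3c + c²) (third MP moment). With σ² = 4 (so σ⁶ = 64) and c = 7/33 = 0.212121: E[X³] = 64 · (1 + 3·0.212121 + (0.212121)²) = 64 · 1.681359.

So E[X^3] = 107.606979.


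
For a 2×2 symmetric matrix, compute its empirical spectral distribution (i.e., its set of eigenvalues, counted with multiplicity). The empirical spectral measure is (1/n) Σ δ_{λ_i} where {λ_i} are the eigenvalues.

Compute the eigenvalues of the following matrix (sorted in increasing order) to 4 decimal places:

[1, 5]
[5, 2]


Since M is real symmetric, both eigenvalues are real; they are the roots of det(λI − M) = λ² − (tr M) λ + det M.
tr M = 1 + 2 = 3.
det M = 1·2 − 5² = 2 − 25 = -23.
Characteristic polynomial: λ² − 3λ − 23 = 0.
Discriminant Δ = (tr M)² − 4·det M = 9 − (-92) = 101; √Δ = 10.049876.
λ = (tr M ± √Δ)/2 = (3 ± 10.049876)/2, giving (tr M − √Δ)/2 = -3.5249 and (tr M + √Δ)/2 = 6.5249.

Eigenvalues sorted in increasing order: [-3.5249, 6.5249].


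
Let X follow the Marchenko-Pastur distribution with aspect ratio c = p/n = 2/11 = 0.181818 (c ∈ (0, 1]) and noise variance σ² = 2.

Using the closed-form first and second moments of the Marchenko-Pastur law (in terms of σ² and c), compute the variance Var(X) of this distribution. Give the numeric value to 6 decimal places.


Recall the MP moments m_1 = E[X] = σ² and m_2 = E[X²] = σ⁴ (1 + c).
m_1 = E[X] = σ² = 2, so m_1² = 4.
m_2 = E[X²] = σ⁴ (1 + c) = 4 · (1 + 0.181818) = 4 · 1.181818 = 4.727273.
(Note m_2 − m_1² simplifies to c · σ⁴ = 0.181818 · 4.)

Var(X) = m_2 − m_1² = 4.727273 − 4 = 0.727273.


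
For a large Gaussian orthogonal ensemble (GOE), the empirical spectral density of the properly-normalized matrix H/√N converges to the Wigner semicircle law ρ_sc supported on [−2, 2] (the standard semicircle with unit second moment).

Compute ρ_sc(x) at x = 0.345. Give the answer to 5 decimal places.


ρ_sc(x) = (1/(2π)) √(4 − x²). With x = 0.345:
  4 − x² = 4 − (0.345)² = 4 − 0.119025 = 3.880975.
  √(4 − x²) = 1.970019.
  1/(2π) = 0.159155.
  ρ_sc(0.345) = 0.159155 · 1.970019 = 0.313538.

Rounded to 5 decimal places: ρ_sc(0.345) ≈ 0.31354.


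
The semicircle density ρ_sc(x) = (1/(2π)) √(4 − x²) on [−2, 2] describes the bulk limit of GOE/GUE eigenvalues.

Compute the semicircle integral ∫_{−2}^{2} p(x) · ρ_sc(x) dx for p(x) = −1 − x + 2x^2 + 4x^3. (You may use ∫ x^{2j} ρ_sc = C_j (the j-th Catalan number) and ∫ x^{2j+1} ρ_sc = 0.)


Write p(x) = Σ a_i x^i, split into monomials and integrate each against ρ_sc separately.
Using ∫ x^{2j} ρ_sc = C_j = (1/(j+1)) C(2j, j) (Catalan numbers) and ∫ x^{2j+1} ρ_sc = 0 (odd monomials vanish by symmetry):
  i = 0 (even): a_0 · C_{0} = -1 · 1 = -1
  i = 1 (odd): ∫ x^1 ρ_sc = 0 (vanishes)
  i = 2 (even): a_2 · C_{1} = 2 · 1 = 2
  i = 3 (odd): ∫ x^3 ρ_sc = 0 (vanishes)

Summing the contributions: ∫_{−2}^{2} p(x) ρ_sc(x) dx = (-1) + 2 = 1.


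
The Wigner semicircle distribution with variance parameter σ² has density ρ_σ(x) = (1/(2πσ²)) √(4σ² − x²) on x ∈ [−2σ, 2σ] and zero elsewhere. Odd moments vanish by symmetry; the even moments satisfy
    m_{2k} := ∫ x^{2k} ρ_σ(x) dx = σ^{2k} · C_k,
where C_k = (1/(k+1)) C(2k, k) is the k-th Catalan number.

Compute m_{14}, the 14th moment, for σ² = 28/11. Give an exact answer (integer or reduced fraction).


By the scaled semicircle moment identity, m_{2k} = σ^{2k} · C_k with k = 7.
C_7 = (1/(k+1)) · C(2k, k) = (1/8) · C(14, 7) = (1/8) · 3432 = 429.
σ^{2k} = (σ²)^k = (28/11)^7 = 13492928512/19487171.

Therefore m_{14} = σ^{14} · C_7 = (13492928512/19487171) · 429 = 526224211968/1771561.


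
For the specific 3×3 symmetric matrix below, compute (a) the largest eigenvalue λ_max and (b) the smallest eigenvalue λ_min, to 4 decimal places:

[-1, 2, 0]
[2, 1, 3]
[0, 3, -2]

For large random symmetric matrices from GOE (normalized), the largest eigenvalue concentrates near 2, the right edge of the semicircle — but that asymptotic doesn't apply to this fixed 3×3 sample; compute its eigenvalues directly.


Since M is real symmetric, all three eigenvalues are real; they are the roots of det(λI − M) = λ³ − (tr M) λ² + s λ − det M, where s is the sum of the principal 2×2 minors.
tr M = -1 + 1 + (-2) = -2.
s = ((-1)·1 − 2²) + ((-1)·(-2) − 0²) + (1·(-2) − 3²) = -5 + 2 + (-11) = -14.
det M (expand along row 1) = (-1)·(-11) − 2·(-4) + 0·6 = 19.
Characteristic polynomial: λ³ + 2λ² − 14λ − 19 = 0.
Substitute λ = y + (tr M)/3 = y − 0.666667 to remove the quadratic term: y³ + p·y + q = 0 with p = s − (tr M)²/3 = -15.333333 and q = −2(tr M)³/27 + (tr M)·s/3 − det M = -9.074074.
Three real roots ⇒ use the trigonometric (Viète) form: r = 2√(−p/3) = 4.521553, φ = arccos(3q/(p·r)) = arccos(0.392644) = 1.167291 rad.
y_k = r·cos(φ/3 − 2πk/3) for k = 0, 1, 2 gives y = 4.183576, -0.606325, -3.577252.
λ_k = y_k − 0.666667 gives λ = 3.5169, -1.2730, -4.2439 (check: the sum is -2.0000 = tr M).

Hence λ_max = 3.5169 and λ_min = -4.2439.


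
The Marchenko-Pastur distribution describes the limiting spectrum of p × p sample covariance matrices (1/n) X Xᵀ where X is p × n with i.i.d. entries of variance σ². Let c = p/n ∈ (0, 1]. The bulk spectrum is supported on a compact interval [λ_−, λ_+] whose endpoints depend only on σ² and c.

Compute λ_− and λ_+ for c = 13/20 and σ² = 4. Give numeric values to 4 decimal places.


c = 13/20 = 0.650000; √c = 0.806226.
λ_− = σ² (1 − √c)² = 4 · (1 − 0.806226)² = 4 · (0.193774)² = 0.150194.
λ_+ = σ² (1 + √c)² = 4 · (1 + 0.806226)² = 4 · (1.806226)² = 13.049806.

Rounded to 4 decimal places: λ_− ≈ 0.1502, λ_+ ≈ 13.0498.


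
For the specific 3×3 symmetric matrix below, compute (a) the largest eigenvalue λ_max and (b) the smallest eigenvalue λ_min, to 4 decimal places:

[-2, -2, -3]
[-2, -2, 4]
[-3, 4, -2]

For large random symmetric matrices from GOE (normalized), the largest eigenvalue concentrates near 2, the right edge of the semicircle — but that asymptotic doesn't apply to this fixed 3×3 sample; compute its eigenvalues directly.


Since M is real symmetric, all three eigenvalues are real; they are the roots of det(λI − M) = λ³ − (tr M) λ² + s λ − det M, where s is the sum of the principal 2×2 minors.
tr M = -2 + (-2) + (-2) = -6.
s = ((-2)·(-2) − (-2)²) + ((-2)·(-2) − (-3)²) + ((-2)·(-2) − 4²) = 0 + (-5) + (-12) = -17.
det M (expand along row 1) = (-2)·(-12) − (-2)·16 + (-3)·(-14) = 98.
Characteristic polynomial: λ³ + 6λ² − 17λ − 98 = 0.
Substitute λ = y + (tr M)/3 = y − 2.000000 to remove the quadratic term: y³ + p·y + q = 0 with p = s − (tr M)²/3 = -29.000000 and q = −2(tr M)³/27 + (tr M)·s/3 − det M = -48.000000.
Three real roots ⇒ use the trigonometric (Viète) form: r = 2√(−p/3) = 6.218253, φ = arccos(3q/(p·r)) = arccos(0.798539) = 0.645932 rad.
y_k = r·cos(φ/3 − 2πk/3) for k = 0, 1, 2 gives y = 6.074674, -1.886791, -4.187883.
λ_k = y_k − 2.000000 gives λ = 4.0747, -3.8868, -6.1879 (check: the sum is -6.0000 = tr M).

Hence λ_max = 4.0747 and λ_min = -6.1879.


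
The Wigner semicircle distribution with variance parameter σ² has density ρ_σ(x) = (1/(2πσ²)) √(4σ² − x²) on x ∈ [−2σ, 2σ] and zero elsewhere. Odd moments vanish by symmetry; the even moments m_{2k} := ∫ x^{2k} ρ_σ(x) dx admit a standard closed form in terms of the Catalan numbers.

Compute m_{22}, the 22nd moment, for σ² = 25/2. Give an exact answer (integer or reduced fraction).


By the scaled semicircle moment identity, m_{2k} = σ^{2k} · C_k with k = 11.
C_11 = (1/(k+1)) · C(2k, k) = (1/12) · C(22, 11) = (1/12) · 705432 = 58786.
σ^{2k} = (σ²)^k = (25/2)^11 = 2384185791015625/2048.

Therefore m_{22} = σ^{22} · C_11 = (2384185791015625/2048) · 58786 = 70078372955322265625/1024.


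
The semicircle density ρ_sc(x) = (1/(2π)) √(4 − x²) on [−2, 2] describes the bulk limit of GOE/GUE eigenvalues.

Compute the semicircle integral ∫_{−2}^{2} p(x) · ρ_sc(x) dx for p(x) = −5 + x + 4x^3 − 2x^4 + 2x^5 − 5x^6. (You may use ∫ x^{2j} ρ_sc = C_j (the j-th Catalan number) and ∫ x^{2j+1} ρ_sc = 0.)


Write p(x) = Σ a_i x^i, split into monomials and integrate each against ρ_sc separately.
Using ∫ x^{2j} ρ_sc = C_j = (1/(j+1)) C(2j, j) (Catalan numbers) and ∫ x^{2j+1} ρ_sc = 0 (odd monomials vanish by symmetry):
  i = 0 (even): a_0 · C_{0} = -5 · 1 = -5
  i = 1 (odd): ∫ x^1 ρ_sc = 0 (vanishes)
  i = 3 (odd): ∫ x^3 ρ_sc = 0 (vanishes)
  i = 4 (even): a_4 · C_{2} = -2 · 2 = -4
  i = 5 (odd): ∫ x^5 ρ_sc = 0 (vanishes)
  i = 6 (even): a_6 · C_{3} = -5 · 5 = -25

Summing the contributions: ∫_{−2}^{2} p(x) ρ_sc(x) dx = (-5) + (-4) + (-25) = -34.


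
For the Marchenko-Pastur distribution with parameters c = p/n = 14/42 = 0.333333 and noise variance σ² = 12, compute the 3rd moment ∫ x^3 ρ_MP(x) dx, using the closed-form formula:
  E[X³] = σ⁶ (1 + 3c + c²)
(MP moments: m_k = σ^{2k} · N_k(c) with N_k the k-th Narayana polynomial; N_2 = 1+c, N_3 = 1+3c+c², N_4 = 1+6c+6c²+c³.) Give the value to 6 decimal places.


E[X³] = σ⁶ (1 + 3c + c²) (third MP moment). With σ² = 12 (so σ⁶ = 1728) and c = 14/42 = 0.333333: E[X³] = 1728 · (1 + 3·0.333333 + (0.333333)²) = 1728 · 2.111111.

So E[X^3] = 3648.000000.


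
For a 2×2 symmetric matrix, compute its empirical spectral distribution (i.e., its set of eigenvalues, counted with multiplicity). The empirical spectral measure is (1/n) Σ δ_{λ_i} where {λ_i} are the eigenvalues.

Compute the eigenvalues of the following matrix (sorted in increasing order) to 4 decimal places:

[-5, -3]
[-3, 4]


Since M is real symmetric, both eigenvalues are real; they are the roots of det(λI − M) = λ² − (tr M) λ + det M.
tr M = -5 + 4 = -1.
det M = (-5)·4 − (-3)² = -20 − 9 = -29.
Characteristic polynomial: λ² + λ − 29 = 0.
Discriminant Δ = (tr M)² − 4·det M = 1 − (-116) = 117; √Δ = 10.816654.
λ = (tr M ± √Δ)/2 = (-1 ± 10.816654)/2, giving (tr M − √Δ)/2 = -5.9083 and (tr M + √Δ)/2 = 4.9083.

Eigenvalues sorted in increasing order: [-5.9083, 4.9083].


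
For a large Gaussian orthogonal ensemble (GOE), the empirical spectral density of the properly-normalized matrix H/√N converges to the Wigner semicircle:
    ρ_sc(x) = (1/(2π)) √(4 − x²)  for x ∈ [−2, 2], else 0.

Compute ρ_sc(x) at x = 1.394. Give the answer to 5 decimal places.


ρ_sc(x) = (1/(2π)) √(4 − x²). With x = 1.394:
  4 − x² = 4 − (1.394)² = 4 − 1.943236 = 2.056764.
  √(4 − x²) = 1.434142.
  1/(2π) = 0.159155.
  ρ_sc(1.394) = 0.159155 · 1.434142 = 0.228251.

Rounded to 5 decimal places: ρ_sc(1.394) ≈ 0.22825.


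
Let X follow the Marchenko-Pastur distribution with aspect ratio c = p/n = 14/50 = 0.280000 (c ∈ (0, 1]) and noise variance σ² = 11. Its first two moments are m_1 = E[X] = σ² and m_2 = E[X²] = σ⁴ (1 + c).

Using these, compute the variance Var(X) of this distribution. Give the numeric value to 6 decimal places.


m_1 = E[X] = σ² = 11, so m_1² = 121.
m_2 = E[X²] = σ⁴ (1 + c) = 121 · (1 + 0.280000) = 121 · 1.280000 = 154.880000.
(Note m_2 − m_1² simplifies to c · σ⁴ = 0.280000 · 121.)

Var(X) = m_2 − m_1² = 154.880000 − 121 = 33.880000.


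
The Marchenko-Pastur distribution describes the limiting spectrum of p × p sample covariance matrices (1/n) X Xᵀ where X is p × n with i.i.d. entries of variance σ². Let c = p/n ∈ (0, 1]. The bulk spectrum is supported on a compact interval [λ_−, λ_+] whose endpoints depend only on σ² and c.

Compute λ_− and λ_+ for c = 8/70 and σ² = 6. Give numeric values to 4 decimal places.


c = 8/70 = 0.114286; √c = 0.338062.
λ_− = σ² (1 − √c)² = 6 · (1 − 0.338062)² = 6 · (0.661938)² = 2.628974.
λ_+ = σ² (1 + √c)² = 6 · (1 + 0.338062)² = 6 · (1.338062)² = 10.742455.

Rounded to 4 decimal places: λ_− ≈ 2.6290, λ_+ ≈ 10.7425.


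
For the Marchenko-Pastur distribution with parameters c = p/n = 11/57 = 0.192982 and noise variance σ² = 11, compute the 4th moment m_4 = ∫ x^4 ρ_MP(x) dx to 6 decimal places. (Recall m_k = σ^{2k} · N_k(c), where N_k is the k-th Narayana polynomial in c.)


E[X⁴] = σ⁸ (1 + 6c + 6c² + c³) (fourth MP moment). With σ² = 11 (so σ⁸ = 14641) and c = 11/57 = 0.192982: E[X⁴] = 14641 · (1 + 6·0.192982 + 6·(0.192982)² + (0.192982)³) = 14641 · 2.388535.

So E[X^4] = 34970.543919.


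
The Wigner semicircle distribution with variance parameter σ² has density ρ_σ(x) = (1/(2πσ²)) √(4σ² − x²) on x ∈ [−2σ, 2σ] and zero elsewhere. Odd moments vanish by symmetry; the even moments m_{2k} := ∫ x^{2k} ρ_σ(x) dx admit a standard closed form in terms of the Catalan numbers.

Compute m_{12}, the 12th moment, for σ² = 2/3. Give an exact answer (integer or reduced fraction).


By the scaled semicircle moment identity, m_{2k} = σ^{2k} · C_k with k = 6.
C_6 = (1/(k+1)) · C(2k, k) = (1/7) · C(12, 6) = (1/7) · 924 = 132.
σ^{2k} = (σ²)^k = (2/3)^6 = 64/729.

Therefore m_{12} = σ^{12} · C_6 = (64/729) · 132 = 2816/243.


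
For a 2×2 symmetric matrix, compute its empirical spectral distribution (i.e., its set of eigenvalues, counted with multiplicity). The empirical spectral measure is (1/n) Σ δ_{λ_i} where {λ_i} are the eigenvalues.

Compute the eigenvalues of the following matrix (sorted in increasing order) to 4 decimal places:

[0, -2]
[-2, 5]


Since M is real symmetric, both eigenvalues are real; they are the roots of det(λI − M) = λ² − (tr M) λ + det M.
tr M = 0 + 5 = 5.
det M = 0·5 − (-2)² = 0 − 4 = -4.
Characteristic polynomial: λ² − 5λ − 4 = 0.
Discriminant Δ = (tr M)² − 4·det M = 25 − (-16) = 41; √Δ = 6.403124.
λ = (tr M ± √Δ)/2 = (5 ± 6.403124)/2, giving (tr M − √Δ)/2 = -0.7016 and (tr M + √Δ)/2 = 5.7016.

Eigenvalues sorted in increasing order: [-0.7016, 5.7016].


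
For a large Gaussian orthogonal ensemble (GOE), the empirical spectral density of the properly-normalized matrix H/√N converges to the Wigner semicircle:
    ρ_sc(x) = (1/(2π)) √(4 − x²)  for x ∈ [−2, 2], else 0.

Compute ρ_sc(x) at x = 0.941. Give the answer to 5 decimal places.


ρ_sc(x) = (1/(2π)) √(4 − x²). With x = 0.941:
  4 − x² = 4 − (0.941)² = 4 − 0.885481 = 3.114519.
  √(4 − x²) = 1.764800.
  1/(2π) = 0.159155.
  ρ_sc(0.941) = 0.159155 · 1.764800 = 0.280877.

Rounded to 5 decimal places: ρ_sc(0.941) ≈ 0.28088.


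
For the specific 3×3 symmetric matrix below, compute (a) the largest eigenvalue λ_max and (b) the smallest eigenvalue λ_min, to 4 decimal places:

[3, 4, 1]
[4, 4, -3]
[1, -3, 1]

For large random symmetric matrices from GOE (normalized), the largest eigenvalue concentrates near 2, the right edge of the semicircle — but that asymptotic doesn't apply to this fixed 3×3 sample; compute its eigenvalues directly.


Since M is real symmetric, all three eigenvalues are real; they are the roots of det(λI − M) = λ³ − (tr M) λ² + s λ − det M, where s is the sum of the principal 2×2 minors.
tr M = 3 + 4 + 1 = 8.
s = (3·4 − 4²) + (3·1 − 1²) + (4·1 − (-3)²) = -4 + 2 + (-5) = -7.
det M (expand along row 1) = 3·(-5) − 4·7 + 1·(-16) = -59.
Characteristic polynomial: λ³ − 8λ² − 7λ + 59 = 0.
Substitute λ = y + (tr M)/3 = y + 2.666667 to remove the quadratic term: y³ + p·y + q = 0 with p = s − (tr M)²/3 = -28.333333 and q = −2(tr M)³/27 + (tr M)·s/3 − det M = 2.407407.
Three real roots ⇒ use the trigonometric (Viète) form: r = 2√(−p/3) = 6.146363, φ = arccos(3q/(p·r)) = arccos(-0.041472) = 1.612280 rad.
y_k = r·cos(φ/3 − 2πk/3) for k = 0, 1, 2 gives y = 5.279903, 0.084989, -5.364892.
λ_k = y_k + 2.666667 gives λ = 7.9466, 2.7517, -2.6982 (check: the sum is 8.0000 = tr M).

Hence λ_max = 7.9466 and λ_min = -2.6982.


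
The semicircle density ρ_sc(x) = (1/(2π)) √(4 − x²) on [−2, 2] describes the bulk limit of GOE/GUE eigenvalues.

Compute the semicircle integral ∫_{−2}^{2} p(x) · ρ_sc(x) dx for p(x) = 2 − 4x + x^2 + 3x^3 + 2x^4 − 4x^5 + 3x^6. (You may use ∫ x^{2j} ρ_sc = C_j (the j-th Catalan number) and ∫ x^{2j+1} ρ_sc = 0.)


Write p(x) = Σ a_i x^i, split into monomials and integrate each against ρ_sc separately.
Using ∫ x^{2j} ρ_sc = C_j = (1/(j+1)) C(2j, j) (Catalan numbers) and ∫ x^{2j+1} ρ_sc = 0 (odd monomials vanish by symmetry):
  i = 0 (even): a_0 · C_{0} = 2 · 1 = 2
  i = 1 (odd): ∫ x^1 ρ_sc = 0 (vanishes)
  i = 2 (even): a_2 · C_{1} = 1 · 1 = 1
  i = 3 (odd): ∫ x^3 ρ_sc = 0 (vanishes)
  i = 4 (even): a_4 · C_{2} = 2 · 2 = 4
  i = 5 (odd): ∫ x^5 ρ_sc = 0 (vanishes)
  i = 6 (even): a_6 · C_{3} = 3 · 5 = 15

Summing the contributions: ∫_{−2}^{2} p(x) ρ_sc(x) dx = 2 + 1 + 4 + 15 = 22.


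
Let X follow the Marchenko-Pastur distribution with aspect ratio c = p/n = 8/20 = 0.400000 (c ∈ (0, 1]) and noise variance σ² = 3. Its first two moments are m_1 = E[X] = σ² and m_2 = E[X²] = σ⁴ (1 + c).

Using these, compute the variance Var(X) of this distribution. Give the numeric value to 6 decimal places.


m_1 = E[X] = σ² = 3, so m_1² = 9.
m_2 = E[X²] = σ⁴ (1 + c) = 9 · (1 + 0.400000) = 9 · 1.400000 = 12.600000.
(Note m_2 − m_1² simplifies to c · σ⁴ = 0.400000 · 9.)

Var(X) = m_2 − m_1² = 12.600000 − 9 = 3.600000.


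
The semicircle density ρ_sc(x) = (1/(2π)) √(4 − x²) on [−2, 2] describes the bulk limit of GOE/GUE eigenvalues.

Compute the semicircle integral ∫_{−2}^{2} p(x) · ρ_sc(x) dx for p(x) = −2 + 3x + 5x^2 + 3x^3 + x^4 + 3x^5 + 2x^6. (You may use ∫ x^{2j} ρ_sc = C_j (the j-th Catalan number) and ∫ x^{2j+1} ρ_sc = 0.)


Write p(x) = Σ a_i x^i, split into monomials and integrate each against ρ_sc separately.
Using ∫ x^{2j} ρ_sc = C_j = (1/(j+1)) C(2j, j) (Catalan numbers) and ∫ x^{2j+1} ρ_sc = 0 (odd monomials vanish by symmetry):
  i = 0 (even): a_0 · C_{0} = -2 · 1 = -2
  i = 1 (odd): ∫ x^1 ρ_sc = 0 (vanishes)
  i = 2 (even): a_2 · C_{1} = 5 · 1 = 5
  i = 3 (odd): ∫ x^3 ρ_sc = 0 (vanishes)
  i = 4 (even): a_4 · C_{2} = 1 · 2 = 2
  i = 5 (odd): ∫ x^5 ρ_sc = 0 (vanishes)
  i = 6 (even): a_6 · C_{3} = 2 · 5 = 10

Summing the contributions: ∫_{−2}^{2} p(x) ρ_sc(x) dx = (-2) + 5 + 2 + 10 = 15.


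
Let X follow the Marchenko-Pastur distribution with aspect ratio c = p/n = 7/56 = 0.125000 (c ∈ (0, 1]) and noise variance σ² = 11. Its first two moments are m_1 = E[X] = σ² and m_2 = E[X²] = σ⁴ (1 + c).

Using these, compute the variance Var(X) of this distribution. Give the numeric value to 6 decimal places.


m_1 = E[X] = σ² = 11, so m_1² = 121.
m_2 = E[X²] = σ⁴ (1 + c) = 121 · (1 + 0.125000) = 121 · 1.125000 = 136.125000.
(Note m_2 − m_1² simplifies to c · σ⁴ = 0.125000 · 121.)

Var(X) = m_2 − m_1² = 136.125000 − 121 = 15.125000.


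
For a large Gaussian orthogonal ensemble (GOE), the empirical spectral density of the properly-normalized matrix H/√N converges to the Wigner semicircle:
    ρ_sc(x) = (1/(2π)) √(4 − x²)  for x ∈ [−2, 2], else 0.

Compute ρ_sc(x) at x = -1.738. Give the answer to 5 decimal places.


ρ_sc(x) = (1/(2π)) √(4 − x²). With x = -1.738:
  4 − x² = 4 − (-1.738)² = 4 − 3.020644 = 0.979356.
  √(4 − x²) = 0.989624.
  1/(2π) = 0.159155.
  ρ_sc(-1.738) = 0.159155 · 0.989624 = 0.157504.

Rounded to 5 decimal places: ρ_sc(-1.738) ≈ 0.15750.


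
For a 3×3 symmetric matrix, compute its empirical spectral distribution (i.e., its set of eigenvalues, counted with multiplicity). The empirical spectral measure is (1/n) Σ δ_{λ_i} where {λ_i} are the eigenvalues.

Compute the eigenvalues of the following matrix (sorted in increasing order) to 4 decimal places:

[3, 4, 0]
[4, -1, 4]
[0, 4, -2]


Since M is real symmetric, all three eigenvalues are real; they are the roots of det(λI − M) = λ³ − (tr M) λ² + s λ − det M, where s is the sum of the principal 2×2 minors.
tr M = 3 + (-1) + (-2) = 0.
s = (3·(-1) − 4²) + (3·(-2) − 0²) + ((-1)·(-2) − 4²) = -19 + (-6) + (-14) = -39.
det M (expand along row 1) = 3·(-14) − 4·(-8) + 0·16 = -10.
Characteristic polynomial: λ³ − 39λ + 10 = 0.
Substitute λ = y + (tr M)/3 = y + 0.000000 to remove the quadratic term: y³ + p·y + q = 0 with p = s − (tr M)²/3 = -39.000000 and q = −2(tr M)³/27 + (tr M)·s/3 − det M = 10.000000.
Three real roots ⇒ use the trigonometric (Viète) form: r = 2√(−p/3) = 7.211103, φ = arccos(3q/(p·r)) = arccos(-0.106673) = 1.677673 rad.
y_k = r·cos(φ/3 − 2πk/3) for k = 0, 1, 2 gives y = 6.112613, 0.256845, -6.369458.
λ_k = y_k + 0.000000 gives λ = 6.1126, 0.2568, -6.3695 (check: the sum is 0.0000 = tr M).

Eigenvalues sorted in increasing order: [-6.3695, 0.2568, 6.1126].


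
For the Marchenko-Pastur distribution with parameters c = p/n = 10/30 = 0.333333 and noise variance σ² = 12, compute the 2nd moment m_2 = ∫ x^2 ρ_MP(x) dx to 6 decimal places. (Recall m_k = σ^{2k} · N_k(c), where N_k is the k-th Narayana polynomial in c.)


E[X²] = σ⁴ (1 + c) (second MP moment). With σ² = 12 (so σ⁴ = 144) and c = 10/30 = 0.333333: E[X²] = 144 · (1 + 0.333333) = 144 · 1.333333.

So E[X^2] = 192.000000.


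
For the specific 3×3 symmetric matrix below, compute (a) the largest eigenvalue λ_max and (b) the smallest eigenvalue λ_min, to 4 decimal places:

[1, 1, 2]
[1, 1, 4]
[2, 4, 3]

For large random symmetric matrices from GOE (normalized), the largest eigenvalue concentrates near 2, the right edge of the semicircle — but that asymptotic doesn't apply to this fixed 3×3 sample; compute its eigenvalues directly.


Since M is real symmetric, all three eigenvalues are real; they are the roots of det(λI − M) = λ³ − (tr M) λ² + s λ − det M, where s is the sum of the principal 2×2 minors.
tr M = 1 + 1 + 3 = 5.
s = (1·1 − 1²) + (1·3 − 2²) + (1·3 − 4²) = 0 + (-1) + (-13) = -14.
det M (expand along row 1) = 1·(-13) − 1·(-5) + 2·2 = -4.
Characteristic polynomial: λ³ − 5λ² − 14λ + 4 = 0.
Substitute λ = y + (tr M)/3 = y + 1.666667 to remove the quadratic term: y³ + p·y + q = 0 with p = s − (tr M)²/3 = -22.333333 and q = −2(tr M)³/27 + (tr M)·s/3 − det M = -28.592593.
Three real roots ⇒ use the trigonometric (Viète) form: r = 2√(−p/3) = 5.456902, φ = arccos(3q/(p·r)) = arccos(0.703842) = 0.790005 rad.
y_k = r·cos(φ/3 − 2πk/3) for k = 0, 1, 2 gives y = 5.268787, -1.404255, -3.864533.
λ_k = y_k + 1.666667 gives λ = 6.9355, 0.2624, -2.1979 (check: the sum is 5.0000 = tr M).

Hence λ_max = 6.9355 and λ_min = -2.1979.


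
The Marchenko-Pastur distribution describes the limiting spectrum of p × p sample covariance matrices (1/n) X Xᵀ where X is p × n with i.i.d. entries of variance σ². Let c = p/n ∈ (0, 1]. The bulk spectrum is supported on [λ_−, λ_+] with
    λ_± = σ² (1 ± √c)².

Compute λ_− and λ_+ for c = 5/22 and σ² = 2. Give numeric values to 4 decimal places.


c = 5/22 = 0.227273; √c = 0.476731.
λ_− = σ² (1 − √c)² = 2 · (1 − 0.476731)² = 2 · (0.523269)² = 0.547620.
λ_+ = σ² (1 + √c)² = 2 · (1 + 0.476731)² = 2 · (1.476731)² = 4.361471.

Rounded to 4 decimal places: λ_− ≈ 0.5476, λ_+ ≈ 4.3615.


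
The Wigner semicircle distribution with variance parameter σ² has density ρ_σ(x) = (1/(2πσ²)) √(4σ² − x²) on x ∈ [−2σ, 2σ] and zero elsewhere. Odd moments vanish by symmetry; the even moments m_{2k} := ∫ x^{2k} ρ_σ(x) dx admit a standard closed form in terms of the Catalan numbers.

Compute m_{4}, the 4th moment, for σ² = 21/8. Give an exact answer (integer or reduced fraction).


By the scaled semicircle moment identity, m_{2k} = σ^{2k} · C_k with k = 2.
C_2 = (1/(k+1)) · C(2k, k) = (1/3) · C(4, 2) = (1/3) · 6 = 2.
σ^{2k} = (σ²)^k = (21/8)^2 = 441/64.

Therefore m_{4} = σ^{4} · C_2 = (441/64) · 2 = 441/32.


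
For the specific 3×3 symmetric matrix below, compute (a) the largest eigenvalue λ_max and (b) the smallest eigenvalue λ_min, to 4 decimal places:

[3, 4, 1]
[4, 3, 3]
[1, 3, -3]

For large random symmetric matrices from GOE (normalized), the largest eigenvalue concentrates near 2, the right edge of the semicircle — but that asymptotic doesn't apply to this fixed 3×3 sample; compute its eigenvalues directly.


Since M is real symmetric, all three eigenvalues are real; they are the roots of det(λI − M) = λ³ − (tr M) λ² + s λ − det M, where s is the sum of the principal 2×2 minors.
tr M = 3 + 3 + (-3) = 3.
s = (3·3 − 4²) + (3·(-3) − 1²) + (3·(-3) − 3²) = -7 + (-10) + (-18) = -35.
det M (expand along row 1) = 3·(-18) − 4·(-15) + 1·9 = 15.
Characteristic polynomial: λ³ − 3λ² − 35λ − 15 = 0.
Substitute λ = y + (tr M)/3 = y + 1.000000 to remove the quadratic term: y³ + p·y + q = 0 with p = s − (tr M)²/3 = -38.000000 and q = −2(tr M)³/27 + (tr M)·s/3 − det M = -52.000000.
Three real roots ⇒ use the trigonometric (Viète) form: r = 2√(−p/3) = 7.118052, φ = arccos(3q/(p·r)) = arccos(0.576740) = 0.956064 rad.
y_k = r·cos(φ/3 − 2πk/3) for k = 0, 1, 2 gives y = 6.759639, -1.448379, -5.311260.
λ_k = y_k + 1.000000 gives λ = 7.7596, -0.4484, -4.3113 (check: the sum is 3.0000 = tr M).

Hence λ_max = 7.7596 and λ_min = -4.3113.


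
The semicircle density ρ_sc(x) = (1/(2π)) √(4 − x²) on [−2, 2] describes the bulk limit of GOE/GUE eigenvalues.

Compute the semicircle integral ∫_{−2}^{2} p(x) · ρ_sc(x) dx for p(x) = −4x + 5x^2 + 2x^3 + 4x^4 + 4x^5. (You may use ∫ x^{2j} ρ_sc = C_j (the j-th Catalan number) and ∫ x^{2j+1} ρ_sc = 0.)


Write p(x) = Σ a_i x^i, split into monomials and integrate each against ρ_sc separately.
Using ∫ x^{2j} ρ_sc = C_j = (1/(j+1)) C(2j, j) (Catalan numbers) and ∫ x^{2j+1} ρ_sc = 0 (odd monomials vanish by symmetry):
  i = 1 (odd): ∫ x^1 ρ_sc = 0 (vanishes)
  i = 2 (even): a_2 · C_{1} = 5 · 1 = 5
  i = 3 (odd): ∫ x^3 ρ_sc = 0 (vanishes)
  i = 4 (even): a_4 · C_{2} = 4 · 2 = 8
  i = 5 (odd): ∫ x^5 ρ_sc = 0 (vanishes)

Summing the contributions: ∫_{−2}^{2} p(x) ρ_sc(x) dx = 5 + 8 = 13.


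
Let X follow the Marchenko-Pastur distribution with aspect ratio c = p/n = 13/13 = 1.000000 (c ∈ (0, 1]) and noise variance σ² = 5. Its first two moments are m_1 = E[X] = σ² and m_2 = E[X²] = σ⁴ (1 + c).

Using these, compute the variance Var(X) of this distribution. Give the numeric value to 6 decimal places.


m_1 = E[X] = σ² = 5, so m_1² = 25.
m_2 = E[X²] = σ⁴ (1 + c) = 25 · (1 + 1.000000) = 25 · 2.000000 = 50.000000.
(Note m_2 − m_1² simplifies to c · σ⁴ = 1.000000 · 25.)

Var(X) = m_2 − m_1² = 50.000000 − 25 = 25.000000.


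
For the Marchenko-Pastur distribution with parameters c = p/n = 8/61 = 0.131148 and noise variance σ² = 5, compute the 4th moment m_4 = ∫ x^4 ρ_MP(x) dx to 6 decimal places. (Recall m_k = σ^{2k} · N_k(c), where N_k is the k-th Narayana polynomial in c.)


E[X⁴] = σ⁸ (1 + 6c + 6c² + c³) (fourth MP moment). With σ² = 5 (so σ⁸ = 625) and c = 8/61 = 0.131148: E[X⁴] = 625 · (1 + 6·0.131148 + 6·(0.131148)² + (0.131148)³) = 625 · 1.892339.

So E[X^4] = 1182.711879.


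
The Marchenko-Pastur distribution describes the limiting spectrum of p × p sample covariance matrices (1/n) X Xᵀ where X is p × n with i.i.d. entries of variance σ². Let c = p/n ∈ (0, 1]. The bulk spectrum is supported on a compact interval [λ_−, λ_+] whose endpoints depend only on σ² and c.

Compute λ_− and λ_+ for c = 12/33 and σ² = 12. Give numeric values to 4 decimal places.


c = 12/33 = 0.363636; √c = 0.603023.
λ_− = σ² (1 − √c)² = 12 · (1 − 0.603023)² = 12 · (0.396977)² = 1.891092.
λ_+ = σ² (1 + √c)² = 12 · (1 + 0.603023)² = 12 · (1.603023)² = 30.836181.

Rounded to 4 decimal places: λ_− ≈ 1.8911, λ_+ ≈ 30.8362.


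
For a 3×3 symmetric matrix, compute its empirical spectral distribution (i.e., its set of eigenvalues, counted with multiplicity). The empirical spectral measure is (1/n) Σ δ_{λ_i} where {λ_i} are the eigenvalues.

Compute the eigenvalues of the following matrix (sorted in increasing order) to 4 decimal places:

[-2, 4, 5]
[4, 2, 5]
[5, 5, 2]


Since M is real symmetric, all three eigenvalues are real; they are the roots of det(λI − M) = λ³ − (tr M) λ² + s λ − det M, where s is the sum of the principal 2×2 minors.
tr M = -2 + 2 + 2 = 2.
s = ((-2)·2 − 4²) + ((-2)·2 − 5²) + (2·2 − 5²) = -20 + (-29) + (-21) = -70.
det M (expand along row 1) = (-2)·(-21) − 4·(-17) + 5·10 = 160.
Characteristic polynomial: λ³ − 2λ² − 70λ − 160 = 0.
Substitute λ = y + (tr M)/3 = y + 0.666667 to remove the quadratic term: y³ + p·y + q = 0 with p = s − (tr M)²/3 = -71.333333 and q = −2(tr M)³/27 + (tr M)·s/3 − det M = -207.259259.
Three real roots ⇒ use the trigonometric (Viète) form: r = 2√(−p/3) = 9.752493, φ = arccos(3q/(p·r)) = arccos(0.893773) = 0.465109 rad.
y_k = r·cos(φ/3 − 2πk/3) for k = 0, 1, 2 gives y = 9.635520, -3.513577, -6.121944.
λ_k = y_k + 0.666667 gives λ = 10.3022, -2.8469, -5.4553 (check: the sum is 2.0000 = tr M).

Eigenvalues sorted in increasing order: [-5.4553, -2.8469, 10.3022].
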